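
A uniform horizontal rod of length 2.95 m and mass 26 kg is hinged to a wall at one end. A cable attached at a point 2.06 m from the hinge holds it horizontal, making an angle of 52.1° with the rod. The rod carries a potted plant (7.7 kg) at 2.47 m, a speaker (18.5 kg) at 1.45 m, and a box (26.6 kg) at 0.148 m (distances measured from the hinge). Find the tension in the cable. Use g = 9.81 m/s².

T ≈ 532 N

Choose the hinge as the axis so the unknown hinge reaction has zero arm there.
Beam weight: 26 × 9.81 = 255.1 N down at 1.475 m → arm 1.475 m, τ = 255.1 × 1.475 = 376.3 N·m clockwise.
Potted plant: 7.7 × 9.81 = 75.54 N down at 2.47 m → arm 2.47 m, τ = 75.54 × 2.47 = 186.6 N·m clockwise.
Speaker: 18.5 × 9.81 = 181.5 N down at 1.45 m → arm 1.45 m, τ = 181.5 × 1.45 = 263.2 N·m clockwise.
Box: 26.6 × 9.81 = 260.9 N down at 0.148 m → arm 0.148 m, τ = 260.9 × 0.148 = 38.61 N·m clockwise.
Total clockwise load moment = 864.7 N·m.
The cable tension T acts at 2.06 m; only its component perpendicular to the rod, T sinθ, produces torque. sin 52.1° = 0.7891.
For rotational equilibrium, T × 2.06 × 0.7891 = 864.7, so T = 864.7 / 1.626 = 532 N.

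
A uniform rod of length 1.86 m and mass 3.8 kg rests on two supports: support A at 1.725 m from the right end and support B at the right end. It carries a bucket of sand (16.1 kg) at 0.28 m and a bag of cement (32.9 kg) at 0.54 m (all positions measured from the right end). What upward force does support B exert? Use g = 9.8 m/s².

Take moments about support A.
Beam weight: 3.8 × 9.8 = 37.24 N down at 0.93 m → arm 0.795 m, τ = 37.24 × 0.795 = 29.61 N·m clockwise.
Bucket of sand: 16.1 × 9.8 = 157.8 N down at 0.28 m → arm 1.445 m, τ = 157.8 × 1.445 = 228 N·m clockwise.
Bag of cement: 32.9 × 9.8 = 322.4 N down at 0.54 m → arm 1.185 m, τ = 322.4 × 1.185 = 382 N·m clockwise.
Net load moment about support A = 639.6 N·m clockwise.
Reaction R at support B is upward at 0 m, arm 1.725 m → moment R × 1.725 counterclockwise.
Setting net torque to zero: R × 1.725 = 639.6 → R = 371 N.

R_B ≈ 371 N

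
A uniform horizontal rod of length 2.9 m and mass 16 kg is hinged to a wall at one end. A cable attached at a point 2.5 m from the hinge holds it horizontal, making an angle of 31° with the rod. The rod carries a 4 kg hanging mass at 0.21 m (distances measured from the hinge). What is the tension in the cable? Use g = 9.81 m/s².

T ≈ 183 N

Choose the hinge as the axis so the unknown hinge reaction has zero arm there.
Beam weight: 16 × 9.81 = 157 N down at 1.45 m → arm 1.45 m, τ = 157 × 1.45 = 227.7 N·m clockwise.
Hanging mass: 4 × 9.81 = 39.24 N down at 0.21 m → arm 0.21 m, τ = 39.24 × 0.21 = 8.24 N·m clockwise.
Total clockwise load moment = 235.9 N·m.
The cable tension T acts at 2.5 m; only its component perpendicular to the rod, T sinθ, produces torque. sin 31° = 0.515.
Setting net torque to zero: T × 2.5 × 0.515 = 235.9 → T = 235.9 / 1.288 = 183 N.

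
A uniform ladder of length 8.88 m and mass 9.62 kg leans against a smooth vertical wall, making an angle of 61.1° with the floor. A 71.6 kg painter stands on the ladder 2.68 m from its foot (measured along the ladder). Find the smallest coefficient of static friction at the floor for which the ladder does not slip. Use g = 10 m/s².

Taking torques about the foot of the ladder:
Ladder weight 9.62×10 = 96.2 N acts at 4.44 m along the ladder; its horizontal arm is 4.44·cos61.1° = 2.146 m → τ = 206.4 N·m clockwise.
Painter: 71.6×10 = 716 N at 2.68 m → arm 1.295 m → τ = 927.2 N·m clockwise.
Wall normal N acts horizontally at the top; its moment arm is the height L sinθ = 8.88·sin61.1° = 7.774 m, counterclockwise.
Στ = 0 ⇒ N × 7.774 = 1134 ⇒ N = 145.9 N.
ΣFx = 0 ⇒ f = N_wall = 145.9 N. ΣFy = 0 ⇒ N_floor = 812.2 N.
μ_min = f / N_floor = 145.9 / 812.2 = 0.18.

μ_min ≈ 0.18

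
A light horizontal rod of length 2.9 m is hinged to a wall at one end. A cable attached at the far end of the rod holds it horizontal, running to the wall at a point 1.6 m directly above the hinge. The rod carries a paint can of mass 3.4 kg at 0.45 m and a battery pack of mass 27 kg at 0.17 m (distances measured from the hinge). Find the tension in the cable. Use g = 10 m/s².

T ≈ 43.7 N

Sum moments about the hinge (the unknown hinge reaction has zero arm there).
Paint can: 3.4 × 10 = 34 N down at 0.45 m → arm 0.45 m, τ = 34 × 0.45 = 15.3 N·m clockwise.
Battery pack: 27 × 10 = 270 N down at 0.17 m → arm 0.17 m, τ = 270 × 0.17 = 45.9 N·m clockwise.
Total clockwise load moment = 61.2 N·m.
The cable tension T acts at 2.9 m; only its component perpendicular to the rod, T sinθ, produces torque. sinθ = h/√(h²+d²) = 1.6/√(1.6²+2.9²) = 0.4831.
Balancing moments: T × 2.9 × 0.4831 = 61.2, giving T = 61.2 / 1.401 = 43.7 N.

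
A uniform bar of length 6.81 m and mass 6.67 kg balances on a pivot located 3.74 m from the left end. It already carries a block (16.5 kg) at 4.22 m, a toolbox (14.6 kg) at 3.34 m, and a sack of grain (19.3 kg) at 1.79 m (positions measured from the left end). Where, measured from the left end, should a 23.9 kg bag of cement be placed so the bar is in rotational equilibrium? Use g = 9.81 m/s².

x ≈ 5.32 m from the left end

Taking torques about the pivot (at 3.74 m from the left end):
Beam weight: 6.67 × 9.81 = 65.43 N down at 3.405 m → arm 0.335 m, τ = 65.43 × 0.335 = 21.92 N·m counterclockwise.
Block: 16.5 × 9.81 = 161.9 N down at 4.22 m → arm 0.48 m, τ = 161.9 × 0.48 = 77.71 N·m clockwise.
Toolbox: 14.6 × 9.81 = 143.2 N down at 3.34 m → arm 0.4 m, τ = 143.2 × 0.4 = 57.28 N·m counterclockwise.
Sack of grain: 19.3 × 9.81 = 189.3 N down at 1.79 m → arm 1.95 m, τ = 189.3 × 1.95 = 369.1 N·m counterclockwise.
Net moment of existing loads = 370.6 N·m counterclockwise.
The bag of cement weighs 23.9 × 9.81 = 234.5 N and must supply an equal clockwise moment, so its lever arm about the pivot is 370.6 / 234.5 = 1.58 m.
That puts it at 3.74 + 1.58 = 5.32 m from the left end.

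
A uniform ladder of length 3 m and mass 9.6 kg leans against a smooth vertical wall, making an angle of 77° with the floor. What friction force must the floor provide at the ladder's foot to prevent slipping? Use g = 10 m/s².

f ≈ 11.1 N

Take moments about the foot of the ladder.
Ladder weight 9.6×10 = 96 N acts at 1.5 m along the ladder; its horizontal arm is 1.5·cos77° = 0.3374 m → τ = 32.39 N·m clockwise.
Wall normal N acts horizontally at the top; its moment arm is the height L sinθ = 3·sin77° = 2.923 m, counterclockwise.
Στ = 0 ⇒ N × 2.923 = 32.39 ⇒ N = 11.1 N.
ΣFx = 0: friction at the foot balances the wall's push, so f = N_wall = 11.1 N.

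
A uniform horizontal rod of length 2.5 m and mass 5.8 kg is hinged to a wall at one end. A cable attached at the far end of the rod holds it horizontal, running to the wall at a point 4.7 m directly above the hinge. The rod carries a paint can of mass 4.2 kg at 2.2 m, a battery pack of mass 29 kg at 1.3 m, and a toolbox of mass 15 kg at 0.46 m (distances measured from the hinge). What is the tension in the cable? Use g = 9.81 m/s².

About the hinge:
Beam weight: 5.8 × 9.81 = 56.9 N down at 1.25 m → arm 1.25 m, τ = 56.9 × 1.25 = 71.12 N·m clockwise.
Paint can: 4.2 × 9.81 = 41.2 N down at 2.2 m → arm 2.2 m, τ = 41.2 × 2.2 = 90.64 N·m clockwise.
Battery pack: 29 × 9.81 = 284.5 N down at 1.3 m → arm 1.3 m, τ = 284.5 × 1.3 = 369.9 N·m clockwise.
Toolbox: 15 × 9.81 = 147.2 N down at 0.46 m → arm 0.46 m, τ = 147.2 × 0.46 = 67.71 N·m clockwise.
Total clockwise load moment = 599.4 N·m.
The cable tension T acts at 2.5 m; only its component perpendicular to the rod, T sinθ, produces torque. sinθ = h/√(h²+d²) = 4.7/√(4.7²+2.5²) = 0.8829.
Balancing moments: T × 2.5 × 0.8829 = 599.4, giving T = 599.4 / 2.207 = 272 N.

T ≈ 272 N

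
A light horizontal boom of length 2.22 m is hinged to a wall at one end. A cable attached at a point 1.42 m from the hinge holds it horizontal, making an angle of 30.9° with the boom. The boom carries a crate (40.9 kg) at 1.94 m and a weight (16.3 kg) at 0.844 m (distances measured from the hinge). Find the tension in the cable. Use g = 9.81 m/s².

T ≈ 1250 N

Taking torques about the hinge:
Crate: 40.9 × 9.81 = 401.2 N down at 1.94 m → arm 1.94 m, τ = 401.2 × 1.94 = 778.3 N·m clockwise.
Weight: 16.3 × 9.81 = 159.9 N down at 0.844 m → arm 0.844 m, τ = 159.9 × 0.844 = 135 N·m clockwise.
Total clockwise load moment = 913.3 N·m.
The cable tension T acts at 1.42 m; only its component perpendicular to the boom, T sinθ, produces torque. sin 30.9° = 0.5135.
For rotational equilibrium, T × 1.42 × 0.5135 = 913.3, so T = 913.3 / 0.7292 = 1250 N.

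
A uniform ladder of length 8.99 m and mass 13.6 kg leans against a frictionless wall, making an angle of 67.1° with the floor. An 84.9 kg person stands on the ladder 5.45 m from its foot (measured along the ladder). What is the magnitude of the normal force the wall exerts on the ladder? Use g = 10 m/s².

N_wall ≈ 246 N

Take moments about the foot of the ladder.
Ladder weight 13.6×10 = 136 N acts at 4.495 m along the ladder; its horizontal arm is 4.495·cos67.1° = 1.749 m → τ = 237.9 N·m clockwise.
Person: 84.9×10 = 849 N at 5.45 m → arm 2.121 m → τ = 1801 N·m clockwise.
Wall normal N acts horizontally at the top; its moment arm is the height L sinθ = 8.99·sin67.1° = 8.281 m, counterclockwise.
Balancing moments: N × 8.281 = 2039, giving N = 246 N.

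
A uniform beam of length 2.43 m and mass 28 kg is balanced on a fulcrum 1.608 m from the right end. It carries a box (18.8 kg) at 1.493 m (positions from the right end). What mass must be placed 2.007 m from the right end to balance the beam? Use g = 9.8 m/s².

m ≈ 33 kg

Take moments about the fulcrum (at 1.608 m from the right end).
Beam weight: 28 × 9.8 = 274.4 N down at 1.215 m → arm 0.393 m, τ = 274.4 × 0.393 = 107.8 N·m clockwise.
Box: 18.8 × 9.8 = 184.2 N down at 1.493 m → arm 0.115 m, τ = 184.2 × 0.115 = 21.18 N·m clockwise.
Net moment of known loads = 129 N·m clockwise.
An unknown mass m at 2.007 m has arm 0.399 m; its moment is m·g·0.399 counterclockwise.
Setting net torque to zero: m × 9.8 × 0.399 = 129 → m = 129 / (9.8 × 0.399) = 33 kg.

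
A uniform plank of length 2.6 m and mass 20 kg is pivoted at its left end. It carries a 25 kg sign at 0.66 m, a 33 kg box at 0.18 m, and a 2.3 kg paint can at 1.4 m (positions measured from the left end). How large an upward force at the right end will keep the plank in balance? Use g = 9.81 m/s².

F ≈ 195 N

Take moments about the left end.
Beam weight: 20 × 9.81 = 196.2 N down at 1.3 m → arm 1.3 m, τ = 196.2 × 1.3 = 255.1 N·m clockwise.
Sign: 25 × 9.81 = 245.2 N down at 0.66 m → arm 0.66 m, τ = 245.2 × 0.66 = 161.8 N·m clockwise.
Box: 33 × 9.81 = 323.7 N down at 0.18 m → arm 0.18 m, τ = 323.7 × 0.18 = 58.27 N·m clockwise.
Paint can: 2.3 × 9.81 = 22.56 N down at 1.4 m → arm 1.4 m, τ = 22.56 × 1.4 = 31.58 N·m clockwise.
Net moment of the loads = 506.7 N·m clockwise.
The upward force F acts at the right end, arm 2.6 m, giving F × 2.6 counterclockwise.
For rotational equilibrium, F × 2.6 = 506.7, so F = 506.7 / 2.6 = 195 N.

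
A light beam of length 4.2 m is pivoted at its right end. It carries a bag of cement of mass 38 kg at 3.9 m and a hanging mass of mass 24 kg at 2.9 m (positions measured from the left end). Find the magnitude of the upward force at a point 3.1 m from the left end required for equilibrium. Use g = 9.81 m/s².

F ≈ 380 N

Choose the right end as the axis so the unknown pivot reaction has zero arm there.
Bag of cement: 38 × 9.81 = 372.8 N down at 3.9 m → arm 0.3 m, τ = 372.8 × 0.3 = 111.8 N·m counterclockwise.
Hanging mass: 24 × 9.81 = 235.4 N down at 2.9 m → arm 1.3 m, τ = 235.4 × 1.3 = 306 N·m counterclockwise.
Net moment of the loads = 417.8 N·m counterclockwise.
The upward force F acts at a point 3.1 m from the left end, arm 1.1 m, giving F × 1.1 clockwise.
Balancing moments: F × 1.1 = 417.8, giving F = 417.8 / 1.1 = 380 N.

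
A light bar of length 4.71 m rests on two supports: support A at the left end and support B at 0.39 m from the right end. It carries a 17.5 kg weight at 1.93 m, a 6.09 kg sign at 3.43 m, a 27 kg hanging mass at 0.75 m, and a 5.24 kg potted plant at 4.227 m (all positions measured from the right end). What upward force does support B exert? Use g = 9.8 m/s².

R_B ≈ 376 N

Taking torques about support A:
Weight: 17.5 × 9.8 = 171.5 N down at 1.93 m → arm 2.78 m, τ = 171.5 × 2.78 = 476.8 N·m clockwise.
Sign: 6.09 × 9.8 = 59.68 N down at 3.43 m → arm 1.28 m, τ = 59.68 × 1.28 = 76.39 N·m clockwise.
Hanging mass: 27 × 9.8 = 264.6 N down at 0.75 m → arm 3.96 m, τ = 264.6 × 3.96 = 1048 N·m clockwise.
Potted plant: 5.24 × 9.8 = 51.35 N down at 4.227 m → arm 0.483 m, τ = 51.35 × 0.483 = 24.8 N·m clockwise.
Net load moment about support A = 1626 N·m clockwise.
Reaction R at support B is upward at 0.39 m, arm 4.32 m → moment R × 4.32 counterclockwise.
Setting net torque to zero: R × 4.32 = 1626 → R = 376 N.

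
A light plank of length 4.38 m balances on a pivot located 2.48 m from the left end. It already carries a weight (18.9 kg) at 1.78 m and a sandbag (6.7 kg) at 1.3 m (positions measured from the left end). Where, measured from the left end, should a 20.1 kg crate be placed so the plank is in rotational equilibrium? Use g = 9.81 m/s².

Choose the pivot (at 2.48 m from the left end) as the axis so the support reaction has zero arm there.
Weight: 18.9 × 9.81 = 185.4 N down at 1.78 m → arm 0.7 m, τ = 185.4 × 0.7 = 129.8 N·m counterclockwise.
Sandbag: 6.7 × 9.81 = 65.73 N down at 1.3 m → arm 1.18 m, τ = 65.73 × 1.18 = 77.56 N·m counterclockwise.
Net moment of existing loads = 207.4 N·m counterclockwise.
The crate weighs 20.1 × 9.81 = 197.2 N and must supply an equal clockwise moment, so its lever arm about the pivot is 207.4 / 197.2 = 1.05 m.
That puts it at 2.48 + 1.05 = 3.53 m from the left end.

x ≈ 3.53 m from the left end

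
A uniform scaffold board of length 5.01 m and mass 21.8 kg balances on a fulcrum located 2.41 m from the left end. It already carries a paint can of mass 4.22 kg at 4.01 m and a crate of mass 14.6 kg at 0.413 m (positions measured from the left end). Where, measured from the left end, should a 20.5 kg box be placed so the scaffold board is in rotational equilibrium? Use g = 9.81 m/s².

x ≈ 3.4 m from the left end

Sum moments about the fulcrum (at 2.41 m from the left end) (the support reaction has zero arm there).
Beam weight: 21.8 × 9.81 = 213.9 N down at 2.505 m → arm 0.095 m, τ = 213.9 × 0.095 = 20.32 N·m clockwise.
Paint can: 4.22 × 9.81 = 41.4 N down at 4.01 m → arm 1.6 m, τ = 41.4 × 1.6 = 66.24 N·m clockwise.
Crate: 14.6 × 9.81 = 143.2 N down at 0.413 m → arm 1.997 m, τ = 143.2 × 1.997 = 286 N·m counterclockwise.
Net moment of existing loads = 199.4 N·m counterclockwise.
The box weighs 20.5 × 9.81 = 201.1 N and must supply an equal clockwise moment, so its lever arm about the fulcrum is 199.4 / 201.1 = 0.992 m.
That puts it at 2.41 + 0.992 = 3.4 m from the left end.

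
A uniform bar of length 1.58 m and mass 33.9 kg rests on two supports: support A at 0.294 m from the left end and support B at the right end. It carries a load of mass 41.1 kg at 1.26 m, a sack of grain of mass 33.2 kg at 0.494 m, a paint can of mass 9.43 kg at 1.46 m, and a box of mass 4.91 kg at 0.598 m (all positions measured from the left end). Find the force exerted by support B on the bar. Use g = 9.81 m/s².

Taking torques about support A:
Beam weight: 33.9 × 9.81 = 332.6 N down at 0.79 m → arm 0.496 m, τ = 332.6 × 0.496 = 165 N·m clockwise.
Load: 41.1 × 9.81 = 403.2 N down at 1.26 m → arm 0.966 m, τ = 403.2 × 0.966 = 389.5 N·m clockwise.
Sack of grain: 33.2 × 9.81 = 325.7 N down at 0.494 m → arm 0.2 m, τ = 325.7 × 0.2 = 65.14 N·m clockwise.
Paint can: 9.43 × 9.81 = 92.51 N down at 1.46 m → arm 1.166 m, τ = 92.51 × 1.166 = 107.9 N·m clockwise.
Box: 4.91 × 9.81 = 48.17 N down at 0.598 m → arm 0.304 m, τ = 48.17 × 0.304 = 14.64 N·m clockwise.
Net load moment about support A = 742.2 N·m clockwise.
Reaction R at support B is upward at 1.58 m, arm 1.286 m → moment R × 1.286 counterclockwise.
For rotational equilibrium, R × 1.286 = 742.2, so R = 577 N.

R_B ≈ 577 N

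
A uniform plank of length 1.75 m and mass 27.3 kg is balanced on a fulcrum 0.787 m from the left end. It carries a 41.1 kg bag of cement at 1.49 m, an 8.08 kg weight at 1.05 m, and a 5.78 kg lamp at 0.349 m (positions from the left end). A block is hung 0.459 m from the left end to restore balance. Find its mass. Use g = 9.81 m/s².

m ≈ 94.2 kg

Take moments about the fulcrum (at 0.787 m from the left end).
Beam weight: 27.3 × 9.81 = 267.8 N down at 0.875 m → arm 0.088 m, τ = 267.8 × 0.088 = 23.57 N·m clockwise.
Bag of cement: 41.1 × 9.81 = 403.2 N down at 1.49 m → arm 0.703 m, τ = 403.2 × 0.703 = 283.4 N·m clockwise.
Weight: 8.08 × 9.81 = 79.26 N down at 1.05 m → arm 0.263 m, τ = 79.26 × 0.263 = 20.85 N·m clockwise.
Lamp: 5.78 × 9.81 = 56.7 N down at 0.349 m → arm 0.438 m, τ = 56.7 × 0.438 = 24.83 N·m counterclockwise.
Net moment of known loads = 303 N·m clockwise.
An unknown mass m at 0.459 m has arm 0.328 m; its moment is m·g·0.328 counterclockwise.
Στ = 0 ⇒ m × 9.81 × 0.328 = 303 ⇒ m = 303 / (9.81 × 0.328) = 94.2 kg.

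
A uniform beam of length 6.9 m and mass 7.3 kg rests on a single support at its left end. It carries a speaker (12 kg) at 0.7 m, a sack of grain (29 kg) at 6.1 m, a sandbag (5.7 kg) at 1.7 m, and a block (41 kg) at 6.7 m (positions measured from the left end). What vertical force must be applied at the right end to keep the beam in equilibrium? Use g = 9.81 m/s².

About the left end:
Beam weight: 7.3 × 9.81 = 71.61 N down at 3.45 m → arm 3.45 m, τ = 71.61 × 3.45 = 247.1 N·m clockwise.
Speaker: 12 × 9.81 = 117.7 N down at 0.7 m → arm 0.7 m, τ = 117.7 × 0.7 = 82.39 N·m clockwise.
Sack of grain: 29 × 9.81 = 284.5 N down at 6.1 m → arm 6.1 m, τ = 284.5 × 6.1 = 1735 N·m clockwise.
Sandbag: 5.7 × 9.81 = 55.92 N down at 1.7 m → arm 1.7 m, τ = 55.92 × 1.7 = 95.06 N·m clockwise.
Block: 41 × 9.81 = 402.2 N down at 6.7 m → arm 6.7 m, τ = 402.2 × 6.7 = 2695 N·m clockwise.
Net moment of the loads = 4855 N·m clockwise.
The upward force F acts at the right end, arm 6.9 m, giving F × 6.9 counterclockwise.
Balancing moments: F × 6.9 = 4855, giving F = 4855 / 6.9 = 704 N.

F ≈ 704 N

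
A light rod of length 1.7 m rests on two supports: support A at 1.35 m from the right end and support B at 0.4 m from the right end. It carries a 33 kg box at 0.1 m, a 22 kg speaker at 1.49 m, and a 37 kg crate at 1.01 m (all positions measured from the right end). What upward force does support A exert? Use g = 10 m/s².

R_A ≈ 386 N

Taking torques about support B:
Box: 33 × 10 = 330 N down at 0.1 m → arm 0.3 m, τ = 330 × 0.3 = 99 N·m clockwise.
Speaker: 22 × 10 = 220 N down at 1.49 m → arm 1.09 m, τ = 220 × 1.09 = 239.8 N·m counterclockwise.
Crate: 37 × 10 = 370 N down at 1.01 m → arm 0.61 m, τ = 370 × 0.61 = 225.7 N·m counterclockwise.
Net load moment about support B = 366.5 N·m counterclockwise.
Reaction R at support A is upward at 1.35 m, arm 0.95 m → moment R × 0.95 clockwise.
Setting net torque to zero: R × 0.95 = 366.5 → R = 386 N.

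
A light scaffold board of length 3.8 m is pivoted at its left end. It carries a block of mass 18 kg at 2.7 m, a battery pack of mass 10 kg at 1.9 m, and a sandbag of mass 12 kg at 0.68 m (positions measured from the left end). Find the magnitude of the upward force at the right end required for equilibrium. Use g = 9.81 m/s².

Sum moments about the left end (the unknown pivot reaction has zero arm there).
Block: 18 × 9.81 = 176.6 N down at 2.7 m → arm 2.7 m, τ = 176.6 × 2.7 = 476.8 N·m clockwise.
Battery pack: 10 × 9.81 = 98.1 N down at 1.9 m → arm 1.9 m, τ = 98.1 × 1.9 = 186.4 N·m clockwise.
Sandbag: 12 × 9.81 = 117.7 N down at 0.68 m → arm 0.68 m, τ = 117.7 × 0.68 = 80.04 N·m clockwise.
Net moment of the loads = 743.2 N·m clockwise.
The upward force F acts at the right end, arm 3.8 m, giving F × 3.8 counterclockwise.
Balancing moments: F × 3.8 = 743.2, giving F = 743.2 / 3.8 = 196 N.

F ≈ 196 N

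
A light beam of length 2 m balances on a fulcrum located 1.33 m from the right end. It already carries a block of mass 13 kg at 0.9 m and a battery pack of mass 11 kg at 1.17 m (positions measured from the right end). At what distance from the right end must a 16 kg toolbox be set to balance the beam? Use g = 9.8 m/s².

x ≈ 1.79 m from the right end

Sum moments about the fulcrum (at 1.33 m from the right end) (the support reaction has zero arm there).
Block: 13 × 9.8 = 127.4 N down at 0.9 m → arm 0.43 m, τ = 127.4 × 0.43 = 54.78 N·m clockwise.
Battery pack: 11 × 9.8 = 107.8 N down at 1.17 m → arm 0.16 m, τ = 107.8 × 0.16 = 17.25 N·m clockwise.
Net moment of existing loads = 72.03 N·m clockwise.
The toolbox weighs 16 × 9.8 = 156.8 N and must supply an equal counterclockwise moment, so its lever arm about the fulcrum is 72.03 / 156.8 = 0.459 m.
That puts it at 1.33 + 0.459 = 1.79 m from the right end.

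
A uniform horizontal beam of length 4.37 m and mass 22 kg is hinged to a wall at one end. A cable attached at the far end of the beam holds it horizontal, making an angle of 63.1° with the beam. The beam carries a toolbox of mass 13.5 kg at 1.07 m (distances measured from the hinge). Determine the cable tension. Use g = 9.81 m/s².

T ≈ 157 N

About the hinge:
Beam weight: 22 × 9.81 = 215.8 N down at 2.185 m → arm 2.185 m, τ = 215.8 × 2.185 = 471.5 N·m clockwise.
Toolbox: 13.5 × 9.81 = 132.4 N down at 1.07 m → arm 1.07 m, τ = 132.4 × 1.07 = 141.7 N·m clockwise.
Total clockwise load moment = 613.2 N·m.
The cable tension T acts at 4.37 m; only its component perpendicular to the beam, T sinθ, produces torque. sin 63.1° = 0.8918.
Setting net torque to zero: T × 4.37 × 0.8918 = 613.2 → T = 613.2 / 3.897 = 157 N.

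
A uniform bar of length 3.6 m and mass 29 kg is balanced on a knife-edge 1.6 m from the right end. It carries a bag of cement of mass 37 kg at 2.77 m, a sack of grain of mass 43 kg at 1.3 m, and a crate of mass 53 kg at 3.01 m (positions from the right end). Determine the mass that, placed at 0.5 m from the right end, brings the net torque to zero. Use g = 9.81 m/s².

m ≈ 101 kg

Taking torques about the knife-edge (at 1.6 m from the right end):
Beam weight: 29 × 9.81 = 284.5 N down at 1.8 m → arm 0.2 m, τ = 284.5 × 0.2 = 56.9 N·m counterclockwise.
Bag of cement: 37 × 9.81 = 363 N down at 2.77 m → arm 1.17 m, τ = 363 × 1.17 = 424.7 N·m counterclockwise.
Sack of grain: 43 × 9.81 = 421.8 N down at 1.3 m → arm 0.3 m, τ = 421.8 × 0.3 = 126.5 N·m clockwise.
Crate: 53 × 9.81 = 519.9 N down at 3.01 m → arm 1.41 m, τ = 519.9 × 1.41 = 733.1 N·m counterclockwise.
Net moment of known loads = 1088 N·m counterclockwise.
An unknown mass m at 0.5 m has arm 1.1 m; its moment is m·g·1.1 clockwise.
Balancing moments: m × 9.81 × 1.1 = 1088, giving m = 1088 / (9.81 × 1.1) = 101 kg.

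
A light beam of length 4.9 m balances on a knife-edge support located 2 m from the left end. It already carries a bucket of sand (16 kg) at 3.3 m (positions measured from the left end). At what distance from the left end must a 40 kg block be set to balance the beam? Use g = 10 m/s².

x ≈ 1.48 m from the left end

Taking torques about the knife-edge support (at 2 m from the left end):
Bucket of sand: 16 × 10 = 160 N down at 3.3 m → arm 1.3 m, τ = 160 × 1.3 = 208 N·m clockwise.
Net moment of existing loads = 208 N·m clockwise.
The block weighs 40 × 10 = 400 N and must supply an equal counterclockwise moment, so its lever arm about the knife-edge support is 208 / 400 = 0.52 m.
That puts it at 2 − 0.52 = 1.48 m from the left end.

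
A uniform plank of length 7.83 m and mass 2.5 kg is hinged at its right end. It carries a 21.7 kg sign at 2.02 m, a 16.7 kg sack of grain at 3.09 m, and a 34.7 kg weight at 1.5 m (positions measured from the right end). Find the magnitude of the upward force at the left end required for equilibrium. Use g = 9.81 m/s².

F ≈ 197 N

Sum moments about the right end (the unknown pivot reaction has zero arm there).
Beam weight: 2.5 × 9.81 = 24.53 N down at 3.915 m → arm 3.915 m, τ = 24.53 × 3.915 = 96.03 N·m counterclockwise.
Sign: 21.7 × 9.81 = 212.9 N down at 2.02 m → arm 2.02 m, τ = 212.9 × 2.02 = 430.1 N·m counterclockwise.
Sack of grain: 16.7 × 9.81 = 163.8 N down at 3.09 m → arm 3.09 m, τ = 163.8 × 3.09 = 506.1 N·m counterclockwise.
Weight: 34.7 × 9.81 = 340.4 N down at 1.5 m → arm 1.5 m, τ = 340.4 × 1.5 = 510.6 N·m counterclockwise.
Net moment of the loads = 1543 N·m counterclockwise.
The upward force F acts at the left end, arm 7.83 m, giving F × 7.83 clockwise.
Setting net torque to zero: F × 7.83 = 1543 → F = 1543 / 7.83 = 197 N.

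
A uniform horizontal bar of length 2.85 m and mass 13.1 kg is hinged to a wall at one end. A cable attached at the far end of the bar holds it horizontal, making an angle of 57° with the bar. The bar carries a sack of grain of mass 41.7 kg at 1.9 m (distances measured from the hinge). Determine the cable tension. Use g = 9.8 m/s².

Sum moments about the hinge (the unknown hinge reaction has zero arm there).
Beam weight: 13.1 × 9.8 = 128.4 N down at 1.425 m → arm 1.425 m, τ = 128.4 × 1.425 = 183 N·m clockwise.
Sack of grain: 41.7 × 9.8 = 408.7 N down at 1.9 m → arm 1.9 m, τ = 408.7 × 1.9 = 776.5 N·m clockwise.
Total clockwise load moment = 959.5 N·m.
The cable tension T acts at 2.85 m; only its component perpendicular to the bar, T sinθ, produces torque. sin 57° = 0.8387.
Στ = 0 ⇒ T × 2.85 × 0.8387 = 959.5 ⇒ T = 959.5 / 2.39 = 401 N.

T ≈ 401 N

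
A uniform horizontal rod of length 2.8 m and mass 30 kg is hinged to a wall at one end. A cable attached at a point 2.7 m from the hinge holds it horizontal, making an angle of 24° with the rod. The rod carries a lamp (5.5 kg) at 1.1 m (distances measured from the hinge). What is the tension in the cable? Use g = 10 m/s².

T ≈ 438 N

About the hinge:
Beam weight: 30 × 10 = 300 N down at 1.4 m → arm 1.4 m, τ = 300 × 1.4 = 420 N·m clockwise.
Lamp: 5.5 × 10 = 55 N down at 1.1 m → arm 1.1 m, τ = 55 × 1.1 = 60.5 N·m clockwise.
Total clockwise load moment = 480.5 N·m.
The cable tension T acts at 2.7 m; only its component perpendicular to the rod, T sinθ, produces torque. sin 24° = 0.4067.
Balancing moments: T × 2.7 × 0.4067 = 480.5, giving T = 480.5 / 1.098 = 438 N.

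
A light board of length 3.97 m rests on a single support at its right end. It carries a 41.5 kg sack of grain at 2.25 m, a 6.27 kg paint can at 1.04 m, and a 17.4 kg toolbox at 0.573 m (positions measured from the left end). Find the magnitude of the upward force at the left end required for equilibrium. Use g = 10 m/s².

F ≈ 375 N

Taking torques about the right end:
Sack of grain: 41.5 × 10 = 415 N down at 2.25 m → arm 1.72 m, τ = 415 × 1.72 = 713.8 N·m counterclockwise.
Paint can: 6.27 × 10 = 62.7 N down at 1.04 m → arm 2.93 m, τ = 62.7 × 2.93 = 183.7 N·m counterclockwise.
Toolbox: 17.4 × 10 = 174 N down at 0.573 m → arm 3.397 m, τ = 174 × 3.397 = 591.1 N·m counterclockwise.
Net moment of the loads = 1489 N·m counterclockwise.
The upward force F acts at the left end, arm 3.97 m, giving F × 3.97 clockwise.
Balancing moments: F × 3.97 = 1489, giving F = 1489 / 3.97 = 375 N.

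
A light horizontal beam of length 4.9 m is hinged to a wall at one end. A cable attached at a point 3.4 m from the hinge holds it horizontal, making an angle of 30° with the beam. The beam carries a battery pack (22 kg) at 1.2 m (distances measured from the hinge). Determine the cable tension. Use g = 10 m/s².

T ≈ 155 N

Take moments about the hinge.
Battery pack: 22 × 10 = 220 N down at 1.2 m → arm 1.2 m, τ = 220 × 1.2 = 264 N·m clockwise.
Total clockwise load moment = 264 N·m.
The cable tension T acts at 3.4 m; only its component perpendicular to the beam, T sinθ, produces torque. sin 30° = 0.5.
For rotational equilibrium, T × 3.4 × 0.5 = 264, so T = 264 / 1.7 = 155 N.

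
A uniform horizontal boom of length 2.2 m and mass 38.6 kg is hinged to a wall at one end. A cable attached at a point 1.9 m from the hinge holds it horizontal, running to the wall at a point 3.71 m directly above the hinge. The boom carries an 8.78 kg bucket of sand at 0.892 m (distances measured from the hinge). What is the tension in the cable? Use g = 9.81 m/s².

Choose the hinge as the axis so the unknown hinge reaction has zero arm there.
Beam weight: 38.6 × 9.81 = 378.7 N down at 1.1 m → arm 1.1 m, τ = 378.7 × 1.1 = 416.6 N·m clockwise.
Bucket of sand: 8.78 × 9.81 = 86.13 N down at 0.892 m → arm 0.892 m, τ = 86.13 × 0.892 = 76.83 N·m clockwise.
Total clockwise load moment = 493.4 N·m.
The cable tension T acts at 1.9 m; only its component perpendicular to the boom, T sinθ, produces torque. sinθ = h/√(h²+d²) = 3.71/√(3.71²+1.9²) = 0.8901.
For rotational equilibrium, T × 1.9 × 0.8901 = 493.4, so T = 493.4 / 1.691 = 292 N.

T ≈ 292 N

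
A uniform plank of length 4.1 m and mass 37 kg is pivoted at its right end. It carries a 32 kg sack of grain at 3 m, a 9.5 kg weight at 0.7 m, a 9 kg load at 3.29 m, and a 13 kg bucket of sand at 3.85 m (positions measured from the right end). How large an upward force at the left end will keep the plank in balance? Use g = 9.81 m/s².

F ≈ 618 N

Sum moments about the right end (the unknown pivot reaction has zero arm there).
Beam weight: 37 × 9.81 = 363 N down at 2.05 m → arm 2.05 m, τ = 363 × 2.05 = 744.1 N·m counterclockwise.
Sack of grain: 32 × 9.81 = 313.9 N down at 3 m → arm 3 m, τ = 313.9 × 3 = 941.7 N·m counterclockwise.
Weight: 9.5 × 9.81 = 93.2 N down at 0.7 m → arm 0.7 m, τ = 93.2 × 0.7 = 65.24 N·m counterclockwise.
Load: 9 × 9.81 = 88.29 N down at 3.29 m → arm 3.29 m, τ = 88.29 × 3.29 = 290.5 N·m counterclockwise.
Bucket of sand: 13 × 9.81 = 127.5 N down at 3.85 m → arm 3.85 m, τ = 127.5 × 3.85 = 490.9 N·m counterclockwise.
Net moment of the loads = 2532 N·m counterclockwise.
The upward force F acts at the left end, arm 4.1 m, giving F × 4.1 clockwise.
For rotational equilibrium, F × 4.1 = 2532, so F = 2532 / 4.1 = 618 N.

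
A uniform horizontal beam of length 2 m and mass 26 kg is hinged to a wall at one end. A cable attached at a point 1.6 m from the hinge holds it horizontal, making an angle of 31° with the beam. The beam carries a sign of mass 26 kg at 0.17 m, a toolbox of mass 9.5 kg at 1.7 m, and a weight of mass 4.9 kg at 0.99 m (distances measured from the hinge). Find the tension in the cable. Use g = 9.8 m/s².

T ≈ 612 N

Taking torques about the hinge:
Beam weight: 26 × 9.8 = 254.8 N down at 1 m → arm 1 m, τ = 254.8 × 1 = 254.8 N·m clockwise.
Sign: 26 × 9.8 = 254.8 N down at 0.17 m → arm 0.17 m, τ = 254.8 × 0.17 = 43.32 N·m clockwise.
Toolbox: 9.5 × 9.8 = 93.1 N down at 1.7 m → arm 1.7 m, τ = 93.1 × 1.7 = 158.3 N·m clockwise.
Weight: 4.9 × 9.8 = 48.02 N down at 0.99 m → arm 0.99 m, τ = 48.02 × 0.99 = 47.54 N·m clockwise.
Total clockwise load moment = 504 N·m.
The cable tension T acts at 1.6 m; only its component perpendicular to the beam, T sinθ, produces torque. sin 31° = 0.515.
Setting net torque to zero: T × 1.6 × 0.515 = 504 → T = 504 / 0.824 = 612 N.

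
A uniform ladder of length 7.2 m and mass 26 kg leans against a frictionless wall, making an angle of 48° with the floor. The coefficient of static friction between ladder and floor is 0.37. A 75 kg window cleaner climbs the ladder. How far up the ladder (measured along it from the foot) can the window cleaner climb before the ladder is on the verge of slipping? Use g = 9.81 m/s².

d ≈ 2.74 m

About the foot of the ladder:
Ladder weight 26×9.81 = 255.1 N acts at 3.6 m along the ladder; its horizontal arm is 3.6·cos48° = 2.409 m → τ = 614.5 N·m clockwise.
Window cleaner weight 75×9.81 = 735.8 N at distance d → arm d·cos48° → τ = 735.8·d·0.6691 clockwise.
Wall normal N at the top has arm L sinθ = 5.351 m counterclockwise, so Στ = 0 gives N·5.351 = 614.5 + 492.3·d.
ΣFy = 0 ⇒ N_floor = 990.9 N, so the maximum friction is μ_s·N_floor = 0.37×990.9 = 366.6 N. ΣFx = 0 ⇒ N_wall = f, so at the slipping point N = 366.6 N.
Substituting: 366.6×5.351 = 614.5 + 492.3·d ⇒ d = (1962 − 614.5) / 492.3 = 2.74 m.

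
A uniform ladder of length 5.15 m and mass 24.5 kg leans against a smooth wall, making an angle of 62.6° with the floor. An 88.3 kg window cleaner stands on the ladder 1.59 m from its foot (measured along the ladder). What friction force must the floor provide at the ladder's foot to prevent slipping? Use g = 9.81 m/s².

f ≈ 201 N

About the foot of the ladder:
Ladder weight 24.5×9.81 = 240.3 N acts at 2.575 m along the ladder; its horizontal arm is 2.575·cos62.6° = 1.185 m → τ = 284.8 N·m clockwise.
Window cleaner: 88.3×9.81 = 866.2 N at 1.59 m → arm 0.7317 m → τ = 633.8 N·m clockwise.
Wall normal N acts horizontally at the top; its moment arm is the height L sinθ = 5.15·sin62.6° = 4.572 m, counterclockwise.
Balancing moments: N × 4.572 = 918.6, giving N = 201 N.
ΣFx = 0: friction at the foot balances the wall's push, so f = N_wall = 201 N.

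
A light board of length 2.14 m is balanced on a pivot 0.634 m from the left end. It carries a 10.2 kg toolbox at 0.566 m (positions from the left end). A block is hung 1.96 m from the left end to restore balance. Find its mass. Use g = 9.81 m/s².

Taking torques about the pivot (at 0.634 m from the left end):
Toolbox: 10.2 × 9.81 = 100.1 N down at 0.566 m → arm 0.068 m, τ = 100.1 × 0.068 = 6.807 N·m counterclockwise.
Net moment of known loads = 6.807 N·m counterclockwise.
An unknown mass m at 1.96 m has arm 1.326 m; its moment is m·g·1.326 clockwise.
Balancing moments: m × 9.81 × 1.326 = 6.807, giving m = 6.807 / (9.81 × 1.326) = 0.523 kg.

m ≈ 0.523 kg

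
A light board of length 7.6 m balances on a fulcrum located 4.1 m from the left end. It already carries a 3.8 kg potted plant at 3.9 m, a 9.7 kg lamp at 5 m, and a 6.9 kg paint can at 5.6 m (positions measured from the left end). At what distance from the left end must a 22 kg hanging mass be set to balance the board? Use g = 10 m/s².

x ≈ 3.27 m from the left end

Choose the fulcrum (at 4.1 m from the left end) as the axis so the support reaction has zero arm there.
Potted plant: 3.8 × 10 = 38 N down at 3.9 m → arm 0.2 m, τ = 38 × 0.2 = 7.6 N·m counterclockwise.
Lamp: 9.7 × 10 = 97 N down at 5 m → arm 0.9 m, τ = 97 × 0.9 = 87.3 N·m clockwise.
Paint can: 6.9 × 10 = 69 N down at 5.6 m → arm 1.5 m, τ = 69 × 1.5 = 103.5 N·m clockwise.
Net moment of existing loads = 183.2 N·m clockwise.
The hanging mass weighs 22 × 10 = 220 N and must supply an equal counterclockwise moment, so its lever arm about the fulcrum is 183.2 / 220 = 0.833 m.
That puts it at 4.1 − 0.833 = 3.27 m from the left end.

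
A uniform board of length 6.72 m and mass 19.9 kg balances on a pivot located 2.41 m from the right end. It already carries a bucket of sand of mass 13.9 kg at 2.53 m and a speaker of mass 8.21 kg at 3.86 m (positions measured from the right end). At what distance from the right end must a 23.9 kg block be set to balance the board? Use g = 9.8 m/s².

Sum moments about the pivot (at 2.41 m from the right end) (the support reaction has zero arm there).
Beam weight: 19.9 × 9.8 = 195 N down at 3.36 m → arm 0.95 m, τ = 195 × 0.95 = 185.2 N·m counterclockwise.
Bucket of sand: 13.9 × 9.8 = 136.2 N down at 2.53 m → arm 0.12 m, τ = 136.2 × 0.12 = 16.34 N·m counterclockwise.
Speaker: 8.21 × 9.8 = 80.46 N down at 3.86 m → arm 1.45 m, τ = 80.46 × 1.45 = 116.7 N·m counterclockwise.
Net moment of existing loads = 318.2 N·m counterclockwise.
The block weighs 23.9 × 9.8 = 234.2 N and must supply an equal clockwise moment, so its lever arm about the pivot is 318.2 / 234.2 = 1.36 m.
That puts it at 2.41 − 1.36 = 1.05 m from the right end.

x ≈ 1.05 m from the right end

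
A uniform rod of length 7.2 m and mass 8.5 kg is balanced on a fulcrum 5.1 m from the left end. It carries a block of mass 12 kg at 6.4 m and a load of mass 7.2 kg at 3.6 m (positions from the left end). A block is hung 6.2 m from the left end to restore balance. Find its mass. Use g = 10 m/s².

m ≈ 7.23 kg

About the fulcrum (at 5.1 m from the left end):
Beam weight: 8.5 × 10 = 85 N down at 3.6 m → arm 1.5 m, τ = 85 × 1.5 = 127.5 N·m counterclockwise.
Block: 12 × 10 = 120 N down at 6.4 m → arm 1.3 m, τ = 120 × 1.3 = 156 N·m clockwise.
Load: 7.2 × 10 = 72 N down at 3.6 m → arm 1.5 m, τ = 72 × 1.5 = 108 N·m counterclockwise.
Net moment of known loads = 79.5 N·m counterclockwise.
An unknown mass m at 6.2 m has arm 1.1 m; its moment is m·g·1.1 clockwise.
Setting net torque to zero: m × 10 × 1.1 = 79.5 → m = 79.5 / (10 × 1.1) = 7.23 kg.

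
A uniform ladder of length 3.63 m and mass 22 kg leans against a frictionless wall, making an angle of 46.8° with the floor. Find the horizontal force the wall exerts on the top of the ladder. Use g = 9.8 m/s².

N_wall ≈ 101 N

Sum moments about the foot of the ladder (the floor normal and friction both act there and drop out).
Ladder weight 22×9.8 = 215.6 N acts at 1.815 m along the ladder; its horizontal arm is 1.815·cos46.8° = 1.242 m → τ = 267.8 N·m clockwise.
Wall normal N acts horizontally at the top; its moment arm is the height L sinθ = 3.63·sin46.8° = 2.646 m, counterclockwise.
Στ = 0 ⇒ N × 2.646 = 267.8 ⇒ N = 101 N.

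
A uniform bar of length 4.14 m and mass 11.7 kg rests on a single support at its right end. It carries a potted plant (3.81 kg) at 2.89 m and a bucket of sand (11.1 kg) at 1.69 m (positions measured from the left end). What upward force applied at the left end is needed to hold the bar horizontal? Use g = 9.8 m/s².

Take moments about the right end.
Beam weight: 11.7 × 9.8 = 114.7 N down at 2.07 m → arm 2.07 m, τ = 114.7 × 2.07 = 237.4 N·m counterclockwise.
Potted plant: 3.81 × 9.8 = 37.34 N down at 2.89 m → arm 1.25 m, τ = 37.34 × 1.25 = 46.68 N·m counterclockwise.
Bucket of sand: 11.1 × 9.8 = 108.8 N down at 1.69 m → arm 2.45 m, τ = 108.8 × 2.45 = 266.6 N·m counterclockwise.
Net moment of the loads = 550.7 N·m counterclockwise.
The upward force F acts at the left end, arm 4.14 m, giving F × 4.14 clockwise.
Στ = 0 ⇒ F × 4.14 = 550.7 ⇒ F = 550.7 / 4.14 = 133 N.

F ≈ 133 N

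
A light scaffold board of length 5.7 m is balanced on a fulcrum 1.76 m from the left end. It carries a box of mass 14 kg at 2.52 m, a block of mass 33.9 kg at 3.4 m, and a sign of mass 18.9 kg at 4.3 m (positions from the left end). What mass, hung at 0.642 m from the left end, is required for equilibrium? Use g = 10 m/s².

About the fulcrum (at 1.76 m from the left end):
Box: 14 × 10 = 140 N down at 2.52 m → arm 0.76 m, τ = 140 × 0.76 = 106.4 N·m clockwise.
Block: 33.9 × 10 = 339 N down at 3.4 m → arm 1.64 m, τ = 339 × 1.64 = 556 N·m clockwise.
Sign: 18.9 × 10 = 189 N down at 4.3 m → arm 2.54 m, τ = 189 × 2.54 = 480.1 N·m clockwise.
Net moment of known loads = 1142 N·m clockwise.
An unknown mass m at 0.642 m has arm 1.118 m; its moment is m·g·1.118 counterclockwise.
Στ = 0 ⇒ m × 10 × 1.118 = 1142 ⇒ m = 1142 / (10 × 1.118) = 102 kg.

m ≈ 102 kg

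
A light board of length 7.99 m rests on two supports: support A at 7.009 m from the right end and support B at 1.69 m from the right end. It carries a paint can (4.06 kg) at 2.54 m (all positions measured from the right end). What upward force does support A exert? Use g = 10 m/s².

Taking torques about support B:
Paint can: 4.06 × 10 = 40.6 N down at 2.54 m → arm 0.85 m, τ = 40.6 × 0.85 = 34.51 N·m counterclockwise.
Net load moment about support B = 34.51 N·m counterclockwise.
Reaction R at support A is upward at 7.009 m, arm 5.319 m → moment R × 5.319 clockwise.
For rotational equilibrium, R × 5.319 = 34.51, so R = 6.49 N.

R_A ≈ 6.49 N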